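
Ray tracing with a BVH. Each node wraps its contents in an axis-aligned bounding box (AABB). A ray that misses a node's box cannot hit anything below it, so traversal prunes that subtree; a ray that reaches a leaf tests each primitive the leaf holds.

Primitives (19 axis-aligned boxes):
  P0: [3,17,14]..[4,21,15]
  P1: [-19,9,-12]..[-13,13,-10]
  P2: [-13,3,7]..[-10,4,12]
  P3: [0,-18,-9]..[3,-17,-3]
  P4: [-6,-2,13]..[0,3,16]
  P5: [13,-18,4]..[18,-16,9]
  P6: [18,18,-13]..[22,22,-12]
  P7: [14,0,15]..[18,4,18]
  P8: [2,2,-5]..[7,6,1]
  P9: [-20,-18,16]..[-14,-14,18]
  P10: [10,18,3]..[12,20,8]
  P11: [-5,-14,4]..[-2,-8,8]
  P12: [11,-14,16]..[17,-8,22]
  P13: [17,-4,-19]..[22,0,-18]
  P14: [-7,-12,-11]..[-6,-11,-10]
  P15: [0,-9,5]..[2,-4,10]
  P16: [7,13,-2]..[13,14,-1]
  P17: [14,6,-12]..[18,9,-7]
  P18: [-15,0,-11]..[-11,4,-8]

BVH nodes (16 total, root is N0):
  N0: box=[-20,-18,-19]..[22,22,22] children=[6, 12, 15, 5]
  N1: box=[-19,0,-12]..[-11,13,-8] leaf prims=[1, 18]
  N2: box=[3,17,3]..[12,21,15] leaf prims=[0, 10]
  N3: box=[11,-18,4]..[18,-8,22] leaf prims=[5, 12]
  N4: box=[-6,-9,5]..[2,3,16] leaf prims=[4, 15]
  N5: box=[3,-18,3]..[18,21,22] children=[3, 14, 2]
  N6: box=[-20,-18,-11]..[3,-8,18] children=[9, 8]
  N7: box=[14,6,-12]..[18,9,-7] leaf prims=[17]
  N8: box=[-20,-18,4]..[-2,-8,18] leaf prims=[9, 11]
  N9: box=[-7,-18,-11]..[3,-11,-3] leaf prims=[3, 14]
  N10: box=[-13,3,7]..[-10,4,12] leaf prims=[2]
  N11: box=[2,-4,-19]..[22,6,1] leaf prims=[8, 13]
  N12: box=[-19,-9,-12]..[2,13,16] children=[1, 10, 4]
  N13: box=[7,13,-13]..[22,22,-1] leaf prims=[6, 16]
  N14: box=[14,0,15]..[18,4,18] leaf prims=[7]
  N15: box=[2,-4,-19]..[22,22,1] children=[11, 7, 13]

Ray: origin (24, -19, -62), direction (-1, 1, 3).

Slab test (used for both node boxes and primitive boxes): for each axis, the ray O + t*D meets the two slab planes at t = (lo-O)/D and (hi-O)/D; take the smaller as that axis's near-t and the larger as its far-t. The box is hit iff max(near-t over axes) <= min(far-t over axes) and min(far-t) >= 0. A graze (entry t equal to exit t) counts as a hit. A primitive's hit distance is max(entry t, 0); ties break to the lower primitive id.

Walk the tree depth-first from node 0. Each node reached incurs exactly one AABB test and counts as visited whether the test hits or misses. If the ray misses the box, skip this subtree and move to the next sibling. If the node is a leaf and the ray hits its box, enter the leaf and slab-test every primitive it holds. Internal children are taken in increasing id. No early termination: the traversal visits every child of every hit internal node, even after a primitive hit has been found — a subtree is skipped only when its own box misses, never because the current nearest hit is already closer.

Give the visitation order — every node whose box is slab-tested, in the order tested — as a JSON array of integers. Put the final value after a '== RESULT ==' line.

Walk:
N0 x:[2,44] y:[1,41] z:[43/3,28] -> hit [43/3,28], descend [5, 6, 12, 15]
  N5 x:[6,21] y:[1,40] z:[65/3,28] -> miss, prune
  N6 x:[21,44] y:[1,11] z:[17,80/3] -> miss, prune
  N12 x:[22,43] y:[10,32] z:[50/3,26] -> hit [22,26], descend [1, 4, 10]
    N1 x:[35,43] y:[19,32] z:[50/3,18] -> miss, prune
    N4 x:[22,30] y:[10,22] z:[67/3,26] -> miss, prune
    N10 x:[34,37] y:[22,23] z:[23,74/3] -> miss, prune
  N15 x:[2,22] y:[15,41] z:[43/3,21] -> hit [15,21], descend [7, 11, 13]
    N7 x:[6,10] y:[25,28] z:[50/3,55/3] -> miss, prune
    N11 x:[2,22] y:[15,25] z:[43/3,21] -> hit [15,21] leaf, test {P8@t=21, P13(miss)}
    N13 x:[2,17] y:[32,41] z:[49/3,61/3] -> miss, prune

Visited [0, 5, 6, 12, 1, 4, 10, 15, 7, 11, 13]. Tests: 11 box, 1 leaf. Nearest: P8.

== RESULT ==
[0, 5, 6, 12, 1, 4, 10, 15, 7, 11, 13]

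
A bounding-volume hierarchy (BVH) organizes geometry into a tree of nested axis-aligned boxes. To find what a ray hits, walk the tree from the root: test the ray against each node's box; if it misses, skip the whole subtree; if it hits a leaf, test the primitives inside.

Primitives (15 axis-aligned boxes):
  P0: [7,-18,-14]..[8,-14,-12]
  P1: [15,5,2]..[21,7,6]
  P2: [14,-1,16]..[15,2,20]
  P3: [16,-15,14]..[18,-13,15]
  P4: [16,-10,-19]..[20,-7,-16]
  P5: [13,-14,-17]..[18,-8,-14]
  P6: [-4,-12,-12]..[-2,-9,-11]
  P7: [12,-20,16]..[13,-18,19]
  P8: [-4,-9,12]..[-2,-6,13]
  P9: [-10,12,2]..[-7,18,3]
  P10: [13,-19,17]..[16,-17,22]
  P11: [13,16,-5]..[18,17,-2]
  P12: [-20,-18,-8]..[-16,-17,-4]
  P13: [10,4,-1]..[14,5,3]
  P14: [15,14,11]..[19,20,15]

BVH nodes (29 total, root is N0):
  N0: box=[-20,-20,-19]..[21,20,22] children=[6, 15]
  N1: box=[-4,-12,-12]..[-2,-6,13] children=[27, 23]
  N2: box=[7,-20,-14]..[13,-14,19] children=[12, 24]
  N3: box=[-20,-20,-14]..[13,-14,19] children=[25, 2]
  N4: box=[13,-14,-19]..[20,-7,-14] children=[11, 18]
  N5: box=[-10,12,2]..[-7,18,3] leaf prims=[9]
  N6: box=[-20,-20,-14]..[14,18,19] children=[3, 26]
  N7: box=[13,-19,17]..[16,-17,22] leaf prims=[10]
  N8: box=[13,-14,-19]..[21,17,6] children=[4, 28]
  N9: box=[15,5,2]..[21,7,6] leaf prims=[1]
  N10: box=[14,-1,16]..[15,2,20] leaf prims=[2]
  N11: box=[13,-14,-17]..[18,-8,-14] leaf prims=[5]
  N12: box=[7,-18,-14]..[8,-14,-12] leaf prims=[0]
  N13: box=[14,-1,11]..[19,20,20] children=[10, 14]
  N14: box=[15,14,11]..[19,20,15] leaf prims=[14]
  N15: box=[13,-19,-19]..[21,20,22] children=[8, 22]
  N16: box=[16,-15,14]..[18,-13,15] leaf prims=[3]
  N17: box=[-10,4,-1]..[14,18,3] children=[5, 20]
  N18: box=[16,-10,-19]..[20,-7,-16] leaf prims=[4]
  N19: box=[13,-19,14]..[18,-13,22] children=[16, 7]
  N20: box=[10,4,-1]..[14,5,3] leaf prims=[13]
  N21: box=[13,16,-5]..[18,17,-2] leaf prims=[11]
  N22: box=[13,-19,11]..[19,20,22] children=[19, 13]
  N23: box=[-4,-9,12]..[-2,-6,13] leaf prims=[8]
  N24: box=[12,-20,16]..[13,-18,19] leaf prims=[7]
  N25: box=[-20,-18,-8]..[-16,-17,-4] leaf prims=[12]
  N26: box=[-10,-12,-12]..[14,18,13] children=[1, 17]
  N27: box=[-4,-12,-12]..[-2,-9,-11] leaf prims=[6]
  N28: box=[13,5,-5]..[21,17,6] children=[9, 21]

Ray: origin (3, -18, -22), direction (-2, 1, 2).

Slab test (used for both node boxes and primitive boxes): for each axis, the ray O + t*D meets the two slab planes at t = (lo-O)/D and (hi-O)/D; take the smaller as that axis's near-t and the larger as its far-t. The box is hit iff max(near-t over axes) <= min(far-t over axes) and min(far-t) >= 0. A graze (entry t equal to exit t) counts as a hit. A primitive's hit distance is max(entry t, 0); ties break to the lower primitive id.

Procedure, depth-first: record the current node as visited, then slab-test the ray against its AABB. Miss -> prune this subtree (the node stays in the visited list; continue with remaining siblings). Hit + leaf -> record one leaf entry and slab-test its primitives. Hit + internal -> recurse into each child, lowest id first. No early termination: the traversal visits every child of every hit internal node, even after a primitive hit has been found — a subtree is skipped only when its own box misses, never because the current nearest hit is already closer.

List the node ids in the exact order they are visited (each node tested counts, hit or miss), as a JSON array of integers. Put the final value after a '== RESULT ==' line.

Traverse from the root:
N0 x:[-9,23/2] y:[-2,38] z:[3/2,22] -> hit [3/2,23/2], descend [6, 15]
  N6 x:[-11/2,23/2] y:[-2,36] z:[4,41/2] -> hit [4,23/2], descend [3, 26]
    N3 x:[-5,23/2] y:[-2,4] z:[4,41/2] -> hit [4,4], descend [2, 25]
      N2 x:[-5,-2] y:[-2,4] z:[4,41/2] -> miss, prune
      N25 x:[19/2,23/2] y:[0,1] z:[7,9] -> miss, prune
    N26 x:[-11/2,13/2] y:[6,36] z:[5,35/2] -> hit [6,13/2], descend [1, 17]
      N1 x:[5/2,7/2] y:[6,12] z:[5,35/2] -> miss, prune
      N17 x:[-11/2,13/2] y:[22,36] z:[21/2,25/2] -> miss, prune
  N15 x:[-9,-5] y:[-1,38] z:[3/2,22] -> miss, prune

9 AABB tests over nodes [0, 6, 3, 2, 25, 26, 1, 17, 15]; 0 leaves entered; closest miss.

== RESULT ==
[0, 6, 3, 2, 25, 26, 1, 17, 15]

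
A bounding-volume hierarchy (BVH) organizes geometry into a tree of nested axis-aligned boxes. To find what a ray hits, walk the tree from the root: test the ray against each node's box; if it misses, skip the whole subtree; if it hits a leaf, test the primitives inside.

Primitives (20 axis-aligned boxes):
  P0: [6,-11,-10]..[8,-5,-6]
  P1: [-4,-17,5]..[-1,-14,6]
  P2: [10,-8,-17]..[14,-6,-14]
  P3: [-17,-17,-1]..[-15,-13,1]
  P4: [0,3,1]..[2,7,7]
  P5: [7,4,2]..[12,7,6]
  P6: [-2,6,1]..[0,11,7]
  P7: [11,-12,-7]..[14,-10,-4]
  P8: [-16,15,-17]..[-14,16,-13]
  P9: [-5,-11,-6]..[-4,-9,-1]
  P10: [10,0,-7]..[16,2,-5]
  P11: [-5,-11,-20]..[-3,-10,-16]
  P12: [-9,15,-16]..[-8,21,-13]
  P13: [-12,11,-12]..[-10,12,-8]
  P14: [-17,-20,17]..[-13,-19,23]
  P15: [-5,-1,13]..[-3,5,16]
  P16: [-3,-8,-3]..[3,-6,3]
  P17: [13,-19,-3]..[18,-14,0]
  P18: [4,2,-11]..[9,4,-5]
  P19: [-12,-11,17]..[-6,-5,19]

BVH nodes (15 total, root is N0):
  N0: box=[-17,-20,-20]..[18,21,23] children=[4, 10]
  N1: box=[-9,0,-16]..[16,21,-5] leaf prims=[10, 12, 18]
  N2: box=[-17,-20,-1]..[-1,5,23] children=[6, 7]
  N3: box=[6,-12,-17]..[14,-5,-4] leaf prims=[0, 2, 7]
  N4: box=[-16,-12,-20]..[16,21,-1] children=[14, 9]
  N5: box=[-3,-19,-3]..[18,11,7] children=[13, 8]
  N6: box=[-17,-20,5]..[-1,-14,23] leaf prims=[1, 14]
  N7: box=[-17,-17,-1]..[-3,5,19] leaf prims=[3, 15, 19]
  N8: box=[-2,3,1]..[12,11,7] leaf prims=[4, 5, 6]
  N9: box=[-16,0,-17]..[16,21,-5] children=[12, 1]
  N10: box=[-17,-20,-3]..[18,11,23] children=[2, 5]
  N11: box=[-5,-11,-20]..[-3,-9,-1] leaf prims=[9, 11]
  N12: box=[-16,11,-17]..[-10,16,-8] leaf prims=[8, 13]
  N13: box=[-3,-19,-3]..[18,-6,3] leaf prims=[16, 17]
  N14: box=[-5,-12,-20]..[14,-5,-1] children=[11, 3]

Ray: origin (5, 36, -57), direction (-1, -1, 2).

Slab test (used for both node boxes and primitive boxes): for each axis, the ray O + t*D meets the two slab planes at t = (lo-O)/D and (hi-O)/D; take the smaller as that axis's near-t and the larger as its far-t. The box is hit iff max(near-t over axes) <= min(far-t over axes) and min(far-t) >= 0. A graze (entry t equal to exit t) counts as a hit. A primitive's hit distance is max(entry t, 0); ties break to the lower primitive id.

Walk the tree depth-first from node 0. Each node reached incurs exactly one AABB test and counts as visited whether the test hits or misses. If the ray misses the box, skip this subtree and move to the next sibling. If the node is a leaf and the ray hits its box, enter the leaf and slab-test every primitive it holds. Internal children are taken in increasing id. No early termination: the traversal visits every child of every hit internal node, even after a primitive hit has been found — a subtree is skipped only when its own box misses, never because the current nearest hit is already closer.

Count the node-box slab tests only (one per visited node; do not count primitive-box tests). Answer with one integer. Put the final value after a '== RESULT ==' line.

Traverse from the root:
N0 x:[-13,22] y:[15,56] z:[37/2,40] -> hit [37/2,22], descend [4, 10]
  N4 x:[-11,21] y:[15,48] z:[37/2,28] -> hit [37/2,21], descend [9, 14]
    N9 x:[-11,21] y:[15,36] z:[20,26] -> hit [20,21], descend [1, 12]
      N1 x:[-11,14] y:[15,36] z:[41/2,26] -> miss, prune
      N12 x:[15,21] y:[20,25] z:[20,49/2] -> hit [20,21] leaf, test {P8@t=20, P13(miss)}
    N14 x:[-9,10] y:[41,48] z:[37/2,28] -> miss, prune
  N10 x:[-13,22] y:[25,56] z:[27,40] -> miss, prune

Visited [0, 4, 9, 1, 12, 14, 10]. Tests: 7 box, 1 leaf. Nearest: P8.

== RESULT ==
7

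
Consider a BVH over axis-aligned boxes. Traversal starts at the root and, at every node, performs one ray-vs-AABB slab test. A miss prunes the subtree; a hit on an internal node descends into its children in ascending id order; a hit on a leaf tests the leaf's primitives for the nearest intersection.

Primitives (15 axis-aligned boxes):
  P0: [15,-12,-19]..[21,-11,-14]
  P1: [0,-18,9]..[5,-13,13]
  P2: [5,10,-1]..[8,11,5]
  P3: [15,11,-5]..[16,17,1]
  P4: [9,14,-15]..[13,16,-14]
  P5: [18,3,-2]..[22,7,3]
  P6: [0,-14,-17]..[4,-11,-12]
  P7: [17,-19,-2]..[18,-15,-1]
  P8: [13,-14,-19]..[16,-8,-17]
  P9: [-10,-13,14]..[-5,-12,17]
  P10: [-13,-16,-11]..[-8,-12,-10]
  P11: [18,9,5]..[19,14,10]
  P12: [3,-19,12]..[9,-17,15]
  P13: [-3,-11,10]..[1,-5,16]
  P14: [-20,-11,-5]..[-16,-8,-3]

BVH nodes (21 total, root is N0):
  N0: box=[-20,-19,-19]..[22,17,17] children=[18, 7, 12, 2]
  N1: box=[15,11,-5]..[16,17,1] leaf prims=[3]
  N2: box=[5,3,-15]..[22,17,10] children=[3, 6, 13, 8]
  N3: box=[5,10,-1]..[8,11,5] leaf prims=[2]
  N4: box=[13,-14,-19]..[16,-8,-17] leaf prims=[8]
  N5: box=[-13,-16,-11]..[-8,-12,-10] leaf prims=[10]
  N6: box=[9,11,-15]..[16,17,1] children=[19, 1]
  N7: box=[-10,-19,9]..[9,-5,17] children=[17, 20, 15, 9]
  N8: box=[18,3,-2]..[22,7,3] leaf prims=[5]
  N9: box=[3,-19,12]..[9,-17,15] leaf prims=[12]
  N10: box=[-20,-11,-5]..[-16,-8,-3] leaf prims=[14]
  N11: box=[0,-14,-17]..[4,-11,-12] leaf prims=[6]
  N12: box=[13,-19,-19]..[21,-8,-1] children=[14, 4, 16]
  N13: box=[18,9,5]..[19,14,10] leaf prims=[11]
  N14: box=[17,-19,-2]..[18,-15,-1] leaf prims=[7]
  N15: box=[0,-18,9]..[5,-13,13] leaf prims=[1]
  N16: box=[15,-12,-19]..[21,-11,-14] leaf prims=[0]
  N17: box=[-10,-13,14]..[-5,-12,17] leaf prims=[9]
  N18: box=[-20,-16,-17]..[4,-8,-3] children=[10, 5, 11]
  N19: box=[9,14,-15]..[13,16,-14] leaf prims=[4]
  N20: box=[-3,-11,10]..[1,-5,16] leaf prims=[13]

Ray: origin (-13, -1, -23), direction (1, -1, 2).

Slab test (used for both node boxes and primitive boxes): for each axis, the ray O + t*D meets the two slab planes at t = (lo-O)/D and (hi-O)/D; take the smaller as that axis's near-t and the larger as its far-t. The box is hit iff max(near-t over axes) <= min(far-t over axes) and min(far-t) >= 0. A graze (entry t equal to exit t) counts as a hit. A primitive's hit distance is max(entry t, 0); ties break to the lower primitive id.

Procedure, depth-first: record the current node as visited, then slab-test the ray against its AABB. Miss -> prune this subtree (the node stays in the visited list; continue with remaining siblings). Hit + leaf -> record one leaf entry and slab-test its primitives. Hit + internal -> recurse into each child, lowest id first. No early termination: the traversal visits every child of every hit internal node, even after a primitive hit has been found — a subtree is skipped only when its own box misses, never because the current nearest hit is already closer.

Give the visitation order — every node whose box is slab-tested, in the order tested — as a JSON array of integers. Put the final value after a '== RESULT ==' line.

Traverse from the root:
N0 x:[-7,35] y:[-18,18] z:[2,20] -> hit [2,18], descend [2, 7, 12, 18]
  N2 x:[18,35] y:[-18,-4] z:[4,33/2] -> miss, prune
  N7 x:[3,22] y:[4,18] z:[16,20] -> hit [16,18], descend [9, 15, 17, 20]
    N9 x:[16,22] y:[16,18] z:[35/2,19] -> hit [35/2,18] leaf, test {P12@t=35/2}
    N15 x:[13,18] y:[12,17] z:[16,18] -> hit [16,17] leaf, test {P1@t=16}
    N17 x:[3,8] y:[11,12] z:[37/2,20] -> miss, prune
    N20 x:[10,14] y:[4,10] z:[33/2,39/2] -> miss, prune
  N12 x:[26,34] y:[7,18] z:[2,11] -> miss, prune
  N18 x:[-7,17] y:[7,15] z:[3,10] -> hit [7,10], descend [5, 10, 11]
    N5 x:[0,5] y:[11,15] z:[6,13/2] -> miss, prune
    N10 x:[-7,-3] y:[7,10] z:[9,10] -> miss, prune
    N11 x:[13,17] y:[10,13] z:[3,11/2] -> miss, prune

Summary -> nodes [0, 2, 7, 9, 15, 17, 20, 12, 18, 5, 10, 11]; box-tests=12; leaf-entries=2; first=P1

== RESULT ==
[0, 2, 7, 9, 15, 17, 20, 12, 18, 5, 10, 11]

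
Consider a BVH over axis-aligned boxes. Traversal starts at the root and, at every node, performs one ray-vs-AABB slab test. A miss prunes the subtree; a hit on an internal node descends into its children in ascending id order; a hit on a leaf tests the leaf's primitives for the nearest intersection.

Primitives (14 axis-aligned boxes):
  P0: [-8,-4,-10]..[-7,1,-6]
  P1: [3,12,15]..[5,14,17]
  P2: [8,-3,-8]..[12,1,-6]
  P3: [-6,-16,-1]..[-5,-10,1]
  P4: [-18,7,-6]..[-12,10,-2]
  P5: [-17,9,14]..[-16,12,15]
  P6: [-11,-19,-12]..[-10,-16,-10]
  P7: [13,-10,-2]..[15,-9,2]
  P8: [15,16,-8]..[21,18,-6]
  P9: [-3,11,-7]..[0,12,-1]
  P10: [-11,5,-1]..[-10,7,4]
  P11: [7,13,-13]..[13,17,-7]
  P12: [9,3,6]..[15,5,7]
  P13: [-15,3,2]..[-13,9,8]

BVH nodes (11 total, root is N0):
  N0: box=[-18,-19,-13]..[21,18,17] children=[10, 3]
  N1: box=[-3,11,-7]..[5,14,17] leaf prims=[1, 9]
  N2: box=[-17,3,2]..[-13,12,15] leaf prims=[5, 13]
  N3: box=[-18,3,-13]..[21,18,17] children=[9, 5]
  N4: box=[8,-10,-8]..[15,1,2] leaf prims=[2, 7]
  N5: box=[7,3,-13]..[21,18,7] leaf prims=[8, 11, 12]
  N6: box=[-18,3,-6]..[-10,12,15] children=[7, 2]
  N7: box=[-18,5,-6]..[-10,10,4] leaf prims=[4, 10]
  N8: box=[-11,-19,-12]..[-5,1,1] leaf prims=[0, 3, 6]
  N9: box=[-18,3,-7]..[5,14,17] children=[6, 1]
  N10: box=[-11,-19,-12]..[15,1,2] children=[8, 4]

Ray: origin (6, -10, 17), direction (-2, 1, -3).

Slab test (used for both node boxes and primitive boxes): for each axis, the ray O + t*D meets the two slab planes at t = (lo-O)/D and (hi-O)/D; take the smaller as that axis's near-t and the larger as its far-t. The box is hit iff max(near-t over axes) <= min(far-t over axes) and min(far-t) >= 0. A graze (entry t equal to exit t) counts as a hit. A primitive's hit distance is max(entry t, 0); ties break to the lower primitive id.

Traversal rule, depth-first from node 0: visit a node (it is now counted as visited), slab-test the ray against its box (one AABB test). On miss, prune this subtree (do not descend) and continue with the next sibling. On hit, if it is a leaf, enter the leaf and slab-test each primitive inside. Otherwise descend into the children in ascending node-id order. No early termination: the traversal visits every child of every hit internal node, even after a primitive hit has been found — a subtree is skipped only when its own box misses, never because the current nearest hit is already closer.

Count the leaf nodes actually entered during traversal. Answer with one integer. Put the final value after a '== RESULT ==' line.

Trace the traversal:
N0 x:[-15/2,12] y:[-9,28] z:[0,10] -> hit [0,10], descend [3, 10]
  N3 x:[-15/2,12] y:[13,28] z:[0,10] -> miss, prune
  N10 x:[-9/2,17/2] y:[-9,11] z:[5,29/3] -> hit [5,17/2], descend [4, 8]
    N4 x:[-9/2,-1] y:[0,11] z:[5,25/3] -> miss, prune
    N8 x:[11/2,17/2] y:[-9,11] z:[16/3,29/3] -> hit [11/2,17/2] leaf, test {P0(miss), P3(miss), P6(miss)}

Visited [0, 3, 10, 4, 8]. Tests: 5 box, 1 leaf. Nearest: miss.

== RESULT ==
1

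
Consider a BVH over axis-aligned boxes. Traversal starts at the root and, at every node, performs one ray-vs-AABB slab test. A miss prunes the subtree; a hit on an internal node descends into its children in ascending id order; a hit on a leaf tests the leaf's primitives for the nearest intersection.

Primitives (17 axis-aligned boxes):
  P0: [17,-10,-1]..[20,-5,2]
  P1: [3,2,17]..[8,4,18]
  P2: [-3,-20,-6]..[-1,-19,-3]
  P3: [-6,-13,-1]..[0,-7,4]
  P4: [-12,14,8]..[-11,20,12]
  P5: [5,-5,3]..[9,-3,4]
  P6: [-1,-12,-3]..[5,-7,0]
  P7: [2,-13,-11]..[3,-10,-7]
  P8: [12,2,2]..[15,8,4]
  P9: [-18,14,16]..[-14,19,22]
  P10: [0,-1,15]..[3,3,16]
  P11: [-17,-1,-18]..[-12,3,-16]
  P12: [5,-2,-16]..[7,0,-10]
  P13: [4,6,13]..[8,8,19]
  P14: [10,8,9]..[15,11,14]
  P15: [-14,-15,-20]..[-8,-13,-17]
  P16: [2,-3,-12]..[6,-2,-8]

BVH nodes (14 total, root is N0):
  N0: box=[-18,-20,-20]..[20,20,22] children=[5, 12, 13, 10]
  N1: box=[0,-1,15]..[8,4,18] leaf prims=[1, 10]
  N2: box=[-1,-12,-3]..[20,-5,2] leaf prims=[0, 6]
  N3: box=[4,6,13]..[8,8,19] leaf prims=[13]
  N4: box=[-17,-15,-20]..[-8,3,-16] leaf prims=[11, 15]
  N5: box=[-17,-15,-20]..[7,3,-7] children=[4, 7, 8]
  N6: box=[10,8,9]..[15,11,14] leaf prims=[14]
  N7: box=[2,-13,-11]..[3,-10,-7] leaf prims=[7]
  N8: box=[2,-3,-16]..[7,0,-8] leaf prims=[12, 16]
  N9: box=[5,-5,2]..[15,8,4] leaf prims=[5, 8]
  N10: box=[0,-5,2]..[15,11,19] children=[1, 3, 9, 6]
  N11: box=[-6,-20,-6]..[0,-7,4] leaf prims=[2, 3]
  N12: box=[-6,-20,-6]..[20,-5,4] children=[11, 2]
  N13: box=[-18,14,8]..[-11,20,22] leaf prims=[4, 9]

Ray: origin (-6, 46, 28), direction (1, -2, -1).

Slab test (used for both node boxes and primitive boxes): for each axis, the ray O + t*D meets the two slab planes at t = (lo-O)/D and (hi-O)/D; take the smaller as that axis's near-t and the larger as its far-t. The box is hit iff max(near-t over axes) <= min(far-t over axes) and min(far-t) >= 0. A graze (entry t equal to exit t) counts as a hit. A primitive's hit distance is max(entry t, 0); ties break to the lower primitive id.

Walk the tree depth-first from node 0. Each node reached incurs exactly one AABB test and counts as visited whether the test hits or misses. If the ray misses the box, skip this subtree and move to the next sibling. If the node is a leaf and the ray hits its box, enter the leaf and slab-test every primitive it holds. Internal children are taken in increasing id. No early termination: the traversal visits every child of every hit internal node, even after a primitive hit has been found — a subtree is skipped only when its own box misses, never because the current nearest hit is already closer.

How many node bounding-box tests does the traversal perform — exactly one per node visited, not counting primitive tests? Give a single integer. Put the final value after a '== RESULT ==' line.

Walk:
N0 x:[-12,26] y:[13,33] z:[6,48] -> hit [13,26], descend [5, 10, 12, 13]
  N5 x:[-11,13] y:[43/2,61/2] z:[35,48] -> miss, prune
  N10 x:[6,21] y:[35/2,51/2] z:[9,26] -> hit [35/2,21], descend [1, 3, 6, 9]
    N1 x:[6,14] y:[21,47/2] z:[10,13] -> miss, prune
    N3 x:[10,14] y:[19,20] z:[9,15] -> miss, prune
    N6 x:[16,21] y:[35/2,19] z:[14,19] -> hit [35/2,19] leaf, test {P14@t=35/2}
    N9 x:[11,21] y:[19,51/2] z:[24,26] -> miss, prune
  N12 x:[0,26] y:[51/2,33] z:[24,34] -> hit [51/2,26], descend [2, 11]
    N2 x:[5,26] y:[51/2,29] z:[26,31] -> hit [26,26] leaf, test {P0@t=26, P6(miss)}
    N11 x:[0,6] y:[53/2,33] z:[24,34] -> miss, prune
  N13 x:[-12,-5] y:[13,16] z:[6,20] -> miss, prune

Summary -> nodes [0, 5, 10, 1, 3, 6, 9, 12, 2, 11, 13]; box-tests=11; leaf-entries=2; first=P14

== RESULT ==
11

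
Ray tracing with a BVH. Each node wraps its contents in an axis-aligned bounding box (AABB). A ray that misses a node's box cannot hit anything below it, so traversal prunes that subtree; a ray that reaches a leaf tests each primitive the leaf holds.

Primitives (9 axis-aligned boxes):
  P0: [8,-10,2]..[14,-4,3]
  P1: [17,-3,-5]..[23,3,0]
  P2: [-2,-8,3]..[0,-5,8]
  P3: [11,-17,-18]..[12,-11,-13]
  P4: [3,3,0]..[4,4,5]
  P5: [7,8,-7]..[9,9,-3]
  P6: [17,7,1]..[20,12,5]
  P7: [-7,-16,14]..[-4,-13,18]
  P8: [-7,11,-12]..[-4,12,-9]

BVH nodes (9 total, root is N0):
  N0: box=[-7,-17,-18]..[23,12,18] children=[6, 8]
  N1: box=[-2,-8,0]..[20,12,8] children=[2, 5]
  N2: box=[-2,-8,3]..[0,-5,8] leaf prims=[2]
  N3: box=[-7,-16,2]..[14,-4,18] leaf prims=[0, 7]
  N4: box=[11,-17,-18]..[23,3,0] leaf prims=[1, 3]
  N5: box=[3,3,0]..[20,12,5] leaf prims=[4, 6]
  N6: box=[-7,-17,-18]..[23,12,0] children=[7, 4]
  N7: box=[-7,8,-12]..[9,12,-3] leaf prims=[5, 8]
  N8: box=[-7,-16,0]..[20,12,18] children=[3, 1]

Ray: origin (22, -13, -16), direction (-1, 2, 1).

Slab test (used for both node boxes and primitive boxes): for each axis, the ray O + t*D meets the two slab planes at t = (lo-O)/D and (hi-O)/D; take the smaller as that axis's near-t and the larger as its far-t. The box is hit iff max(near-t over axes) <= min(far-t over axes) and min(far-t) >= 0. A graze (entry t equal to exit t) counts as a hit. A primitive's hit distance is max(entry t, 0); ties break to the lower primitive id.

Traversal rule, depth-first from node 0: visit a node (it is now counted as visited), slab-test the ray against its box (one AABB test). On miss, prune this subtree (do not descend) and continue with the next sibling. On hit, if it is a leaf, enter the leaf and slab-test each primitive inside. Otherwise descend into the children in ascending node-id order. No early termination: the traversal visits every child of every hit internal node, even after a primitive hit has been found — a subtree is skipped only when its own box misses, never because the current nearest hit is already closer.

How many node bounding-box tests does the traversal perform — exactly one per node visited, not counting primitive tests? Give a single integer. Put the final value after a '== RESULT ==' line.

Walk:
N0 x:[-1,29] y:[-2,25/2] z:[-2,34] -> hit [-1,25/2], descend [6, 8]
  N6 x:[-1,29] y:[-2,25/2] z:[-2,16] -> hit [-1,25/2], descend [4, 7]
    N4 x:[-1,11] y:[-2,8] z:[-2,16] -> hit [-1,8] leaf, test {P1(miss), P3(miss)}
    N7 x:[13,29] y:[21/2,25/2] z:[4,13] -> miss, prune
  N8 x:[2,29] y:[-3/2,25/2] z:[16,34] -> miss, prune

Visited [0, 6, 4, 7, 8]. Tests: 5 box, 1 leaf. Nearest: miss.

== RESULT ==
5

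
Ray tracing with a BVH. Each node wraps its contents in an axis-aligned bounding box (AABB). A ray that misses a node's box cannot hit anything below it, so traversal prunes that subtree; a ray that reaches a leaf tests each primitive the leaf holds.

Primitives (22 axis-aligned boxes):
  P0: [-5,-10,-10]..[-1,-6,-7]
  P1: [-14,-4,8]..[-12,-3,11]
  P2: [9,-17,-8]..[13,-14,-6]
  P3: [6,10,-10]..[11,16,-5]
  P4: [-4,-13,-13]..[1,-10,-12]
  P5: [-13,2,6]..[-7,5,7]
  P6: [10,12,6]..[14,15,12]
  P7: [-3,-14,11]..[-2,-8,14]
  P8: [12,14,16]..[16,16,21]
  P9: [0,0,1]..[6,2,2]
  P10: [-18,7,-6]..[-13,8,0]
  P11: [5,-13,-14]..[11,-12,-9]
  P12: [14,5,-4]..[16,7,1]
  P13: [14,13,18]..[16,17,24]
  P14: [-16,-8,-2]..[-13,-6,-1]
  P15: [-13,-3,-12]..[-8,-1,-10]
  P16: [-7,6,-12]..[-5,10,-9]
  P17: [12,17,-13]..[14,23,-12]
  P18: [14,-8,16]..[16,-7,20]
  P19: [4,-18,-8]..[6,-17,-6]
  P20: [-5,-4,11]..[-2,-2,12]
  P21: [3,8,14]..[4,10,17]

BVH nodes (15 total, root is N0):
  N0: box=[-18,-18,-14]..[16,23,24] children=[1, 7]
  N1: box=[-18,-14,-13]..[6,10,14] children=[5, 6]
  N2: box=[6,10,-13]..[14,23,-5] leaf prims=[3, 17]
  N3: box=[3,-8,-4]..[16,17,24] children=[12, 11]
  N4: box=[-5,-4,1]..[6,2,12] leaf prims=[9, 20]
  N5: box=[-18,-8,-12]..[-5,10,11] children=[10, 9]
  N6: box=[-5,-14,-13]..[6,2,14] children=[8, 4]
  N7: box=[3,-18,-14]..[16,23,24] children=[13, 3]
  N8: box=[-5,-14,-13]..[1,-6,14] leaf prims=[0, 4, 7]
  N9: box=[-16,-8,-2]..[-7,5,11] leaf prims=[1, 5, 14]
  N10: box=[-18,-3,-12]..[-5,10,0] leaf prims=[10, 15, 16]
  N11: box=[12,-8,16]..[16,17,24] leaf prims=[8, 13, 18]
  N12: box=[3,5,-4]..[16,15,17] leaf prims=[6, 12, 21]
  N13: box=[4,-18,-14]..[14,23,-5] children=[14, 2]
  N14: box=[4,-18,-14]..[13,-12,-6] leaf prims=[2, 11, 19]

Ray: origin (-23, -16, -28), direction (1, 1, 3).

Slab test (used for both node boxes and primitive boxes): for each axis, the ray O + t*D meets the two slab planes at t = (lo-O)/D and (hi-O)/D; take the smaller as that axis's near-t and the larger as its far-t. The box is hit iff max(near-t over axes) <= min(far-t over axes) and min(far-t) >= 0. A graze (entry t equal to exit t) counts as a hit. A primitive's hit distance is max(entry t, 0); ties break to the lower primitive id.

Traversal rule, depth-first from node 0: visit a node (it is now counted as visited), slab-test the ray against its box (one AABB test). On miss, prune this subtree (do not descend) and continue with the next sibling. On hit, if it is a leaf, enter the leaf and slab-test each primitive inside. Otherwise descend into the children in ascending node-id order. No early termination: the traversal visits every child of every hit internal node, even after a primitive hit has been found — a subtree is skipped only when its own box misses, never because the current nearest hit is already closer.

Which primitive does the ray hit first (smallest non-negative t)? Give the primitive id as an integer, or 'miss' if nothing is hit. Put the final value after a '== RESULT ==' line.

Trace the traversal:
N0 x:[5,39] y:[-2,39] z:[14/3,52/3] -> hit [5,52/3], descend [1, 7]
  N1 x:[5,29] y:[2,26] z:[5,14] -> hit [5,14], descend [5, 6]
    N5 x:[5,18] y:[8,26] z:[16/3,13] -> hit [8,13], descend [9, 10]
      N9 x:[7,16] y:[8,21] z:[26/3,13] -> hit [26/3,13] leaf, test {P1(miss), P5(miss), P14@t=26/3}
      N10 x:[5,18] y:[13,26] z:[16/3,28/3] -> miss, prune
    N6 x:[18,29] y:[2,18] z:[5,14] -> miss, prune
  N7 x:[26,39] y:[-2,39] z:[14/3,52/3] -> miss, prune

7 AABB tests over nodes [0, 1, 5, 9, 10, 6, 7]; 1 leaf entered; closest P14.

== RESULT ==
14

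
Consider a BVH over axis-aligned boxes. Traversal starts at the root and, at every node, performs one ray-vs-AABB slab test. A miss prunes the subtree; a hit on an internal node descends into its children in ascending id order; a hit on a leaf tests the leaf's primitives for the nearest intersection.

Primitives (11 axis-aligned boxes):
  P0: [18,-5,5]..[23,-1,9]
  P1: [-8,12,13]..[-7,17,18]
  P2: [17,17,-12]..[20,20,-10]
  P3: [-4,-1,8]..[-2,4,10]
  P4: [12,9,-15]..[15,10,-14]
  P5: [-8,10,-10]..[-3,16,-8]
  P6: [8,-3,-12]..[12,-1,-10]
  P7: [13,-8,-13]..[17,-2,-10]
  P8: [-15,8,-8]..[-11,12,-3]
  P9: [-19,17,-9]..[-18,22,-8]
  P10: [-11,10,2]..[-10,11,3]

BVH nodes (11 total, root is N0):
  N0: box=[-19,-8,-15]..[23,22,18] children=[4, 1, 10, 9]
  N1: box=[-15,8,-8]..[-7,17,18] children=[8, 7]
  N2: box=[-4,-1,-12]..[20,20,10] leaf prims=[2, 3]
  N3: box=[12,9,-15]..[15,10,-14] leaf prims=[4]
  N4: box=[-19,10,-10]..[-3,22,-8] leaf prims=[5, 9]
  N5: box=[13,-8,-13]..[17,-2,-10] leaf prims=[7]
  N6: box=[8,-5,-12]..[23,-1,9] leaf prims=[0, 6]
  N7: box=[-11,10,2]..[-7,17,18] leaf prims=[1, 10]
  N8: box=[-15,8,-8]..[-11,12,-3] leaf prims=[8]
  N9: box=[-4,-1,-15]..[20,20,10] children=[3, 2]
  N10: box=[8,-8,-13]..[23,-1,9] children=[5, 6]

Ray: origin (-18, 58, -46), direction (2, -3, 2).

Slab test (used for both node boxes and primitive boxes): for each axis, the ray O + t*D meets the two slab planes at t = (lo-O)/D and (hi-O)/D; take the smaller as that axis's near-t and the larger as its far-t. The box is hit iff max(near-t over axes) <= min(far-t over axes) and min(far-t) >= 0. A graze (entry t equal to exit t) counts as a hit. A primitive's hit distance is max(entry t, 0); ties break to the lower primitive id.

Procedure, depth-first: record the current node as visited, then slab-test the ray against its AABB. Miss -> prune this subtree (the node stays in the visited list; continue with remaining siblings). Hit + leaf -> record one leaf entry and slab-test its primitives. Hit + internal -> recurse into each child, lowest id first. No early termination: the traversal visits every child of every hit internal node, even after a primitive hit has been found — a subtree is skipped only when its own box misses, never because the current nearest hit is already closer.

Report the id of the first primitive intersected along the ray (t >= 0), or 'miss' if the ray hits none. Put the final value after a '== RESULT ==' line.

Traverse from the root:
N0 x:[-1/2,41/2] y:[12,22] z:[31/2,32] -> hit [31/2,41/2], descend [1, 4, 9, 10]
  N1 x:[3/2,11/2] y:[41/3,50/3] z:[19,32] -> miss, prune
  N4 x:[-1/2,15/2] y:[12,16] z:[18,19] -> miss, prune
  N9 x:[7,19] y:[38/3,59/3] z:[31/2,28] -> hit [31/2,19], descend [2, 3]
    N2 x:[7,19] y:[38/3,59/3] z:[17,28] -> hit [17,19] leaf, test {P2(miss), P3(miss)}
    N3 x:[15,33/2] y:[16,49/3] z:[31/2,16] -> hit [16,16] leaf, test {P4@t=16}
  N10 x:[13,41/2] y:[59/3,22] z:[33/2,55/2] -> hit [59/3,41/2], descend [5, 6]
    N5 x:[31/2,35/2] y:[20,22] z:[33/2,18] -> miss, prune
    N6 x:[13,41/2] y:[59/3,21] z:[17,55/2] -> hit [59/3,41/2] leaf, test {P0(miss), P6(miss)}

9 AABB tests over nodes [0, 1, 4, 9, 2, 3, 10, 5, 6]; 3 leaves entered; closest P4.

== RESULT ==
4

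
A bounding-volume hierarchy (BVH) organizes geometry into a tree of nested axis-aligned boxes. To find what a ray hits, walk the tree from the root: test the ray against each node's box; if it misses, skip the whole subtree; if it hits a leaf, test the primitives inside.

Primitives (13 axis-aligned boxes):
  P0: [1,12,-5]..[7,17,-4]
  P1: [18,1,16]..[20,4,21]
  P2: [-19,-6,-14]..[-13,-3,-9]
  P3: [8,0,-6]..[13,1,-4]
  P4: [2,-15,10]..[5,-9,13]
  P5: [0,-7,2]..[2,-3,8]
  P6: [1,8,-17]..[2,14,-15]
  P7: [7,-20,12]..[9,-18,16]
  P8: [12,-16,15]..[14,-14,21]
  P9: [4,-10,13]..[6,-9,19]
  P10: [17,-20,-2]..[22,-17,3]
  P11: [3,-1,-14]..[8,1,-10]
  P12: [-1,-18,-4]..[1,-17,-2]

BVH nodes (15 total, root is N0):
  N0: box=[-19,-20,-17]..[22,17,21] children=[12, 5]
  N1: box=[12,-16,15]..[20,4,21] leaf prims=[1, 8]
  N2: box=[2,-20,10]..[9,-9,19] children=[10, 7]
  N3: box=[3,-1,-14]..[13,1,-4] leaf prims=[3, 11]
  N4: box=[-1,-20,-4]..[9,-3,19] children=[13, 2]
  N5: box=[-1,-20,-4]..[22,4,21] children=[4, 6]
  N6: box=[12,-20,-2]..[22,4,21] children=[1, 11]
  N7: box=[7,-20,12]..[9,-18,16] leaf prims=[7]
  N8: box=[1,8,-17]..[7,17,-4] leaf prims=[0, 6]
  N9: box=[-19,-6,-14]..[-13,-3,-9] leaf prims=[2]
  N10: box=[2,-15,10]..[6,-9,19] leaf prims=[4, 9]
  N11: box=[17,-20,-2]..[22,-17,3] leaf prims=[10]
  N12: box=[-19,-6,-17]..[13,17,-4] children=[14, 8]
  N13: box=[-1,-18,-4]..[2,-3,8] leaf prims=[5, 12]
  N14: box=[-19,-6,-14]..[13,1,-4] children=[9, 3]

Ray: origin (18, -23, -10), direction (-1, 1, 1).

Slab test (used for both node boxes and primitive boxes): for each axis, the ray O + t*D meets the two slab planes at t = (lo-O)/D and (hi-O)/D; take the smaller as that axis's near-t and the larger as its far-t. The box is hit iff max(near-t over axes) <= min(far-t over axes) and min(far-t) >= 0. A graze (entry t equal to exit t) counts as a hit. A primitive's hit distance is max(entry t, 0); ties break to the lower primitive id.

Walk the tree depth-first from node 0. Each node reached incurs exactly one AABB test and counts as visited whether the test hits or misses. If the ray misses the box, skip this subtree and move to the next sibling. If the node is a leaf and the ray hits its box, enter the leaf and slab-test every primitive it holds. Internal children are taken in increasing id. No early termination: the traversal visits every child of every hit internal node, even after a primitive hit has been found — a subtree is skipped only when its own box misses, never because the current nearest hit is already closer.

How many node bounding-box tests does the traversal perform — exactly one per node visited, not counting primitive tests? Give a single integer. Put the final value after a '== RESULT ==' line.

Trace the traversal:
N0 x:[-4,37] y:[3,40] z:[-7,31] -> hit [3,31], descend [5, 12]
  N5 x:[-4,19] y:[3,27] z:[6,31] -> hit [6,19], descend [4, 6]
    N4 x:[9,19] y:[3,20] z:[6,29] -> hit [9,19], descend [2, 13]
      N2 x:[9,16] y:[3,14] z:[20,29] -> miss, prune
      N13 x:[16,19] y:[5,20] z:[6,18] -> hit [16,18] leaf, test {P5@t=16, P12(miss)}
    N6 x:[-4,6] y:[3,27] z:[8,31] -> miss, prune
  N12 x:[5,37] y:[17,40] z:[-7,6] -> miss, prune

Summary -> nodes [0, 5, 4, 2, 13, 6, 12]; box-tests=7; leaf-entries=1; first=P5

== RESULT ==
7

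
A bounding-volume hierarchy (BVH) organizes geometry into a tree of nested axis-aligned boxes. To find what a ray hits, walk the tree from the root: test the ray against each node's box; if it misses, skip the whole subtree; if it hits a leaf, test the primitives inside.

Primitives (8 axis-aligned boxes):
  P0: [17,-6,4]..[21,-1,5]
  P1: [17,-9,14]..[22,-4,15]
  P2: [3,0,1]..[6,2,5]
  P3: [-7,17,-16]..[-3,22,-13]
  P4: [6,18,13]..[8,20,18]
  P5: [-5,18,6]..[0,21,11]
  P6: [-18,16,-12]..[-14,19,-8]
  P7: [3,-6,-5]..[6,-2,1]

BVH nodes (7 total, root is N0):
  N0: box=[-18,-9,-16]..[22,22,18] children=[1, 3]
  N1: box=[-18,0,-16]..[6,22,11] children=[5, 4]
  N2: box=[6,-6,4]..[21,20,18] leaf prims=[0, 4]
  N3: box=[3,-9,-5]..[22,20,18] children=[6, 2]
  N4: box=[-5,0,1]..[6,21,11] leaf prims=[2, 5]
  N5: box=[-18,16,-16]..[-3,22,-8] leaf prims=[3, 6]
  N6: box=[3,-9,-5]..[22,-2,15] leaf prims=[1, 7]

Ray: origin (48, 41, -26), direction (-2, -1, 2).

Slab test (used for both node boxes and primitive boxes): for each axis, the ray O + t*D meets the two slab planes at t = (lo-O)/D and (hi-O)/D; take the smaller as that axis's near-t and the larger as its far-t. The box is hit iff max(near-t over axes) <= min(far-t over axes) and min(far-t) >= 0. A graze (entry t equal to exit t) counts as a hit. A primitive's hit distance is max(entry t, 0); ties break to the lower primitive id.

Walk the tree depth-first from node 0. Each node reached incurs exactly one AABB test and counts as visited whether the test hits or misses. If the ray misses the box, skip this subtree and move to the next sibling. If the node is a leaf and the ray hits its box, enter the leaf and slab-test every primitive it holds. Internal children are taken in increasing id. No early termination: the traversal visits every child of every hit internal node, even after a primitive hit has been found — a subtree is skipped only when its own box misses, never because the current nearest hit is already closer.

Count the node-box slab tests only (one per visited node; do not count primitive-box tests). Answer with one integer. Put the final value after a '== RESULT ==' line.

Traverse from the root:
N0 x:[13,33] y:[19,50] z:[5,22] -> hit [19,22], descend [1, 3]
  N1 x:[21,33] y:[19,41] z:[5,37/2] -> miss, prune
  N3 x:[13,45/2] y:[21,50] z:[21/2,22] -> hit [21,22], descend [2, 6]
    N2 x:[27/2,21] y:[21,47] z:[15,22] -> hit [21,21] leaf, test {P0(miss), P4@t=21}
    N6 x:[13,45/2] y:[43,50] z:[21/2,41/2] -> miss, prune

Visited [0, 1, 3, 2, 6]. Tests: 5 box, 1 leaf. Nearest: P4.

== RESULT ==
5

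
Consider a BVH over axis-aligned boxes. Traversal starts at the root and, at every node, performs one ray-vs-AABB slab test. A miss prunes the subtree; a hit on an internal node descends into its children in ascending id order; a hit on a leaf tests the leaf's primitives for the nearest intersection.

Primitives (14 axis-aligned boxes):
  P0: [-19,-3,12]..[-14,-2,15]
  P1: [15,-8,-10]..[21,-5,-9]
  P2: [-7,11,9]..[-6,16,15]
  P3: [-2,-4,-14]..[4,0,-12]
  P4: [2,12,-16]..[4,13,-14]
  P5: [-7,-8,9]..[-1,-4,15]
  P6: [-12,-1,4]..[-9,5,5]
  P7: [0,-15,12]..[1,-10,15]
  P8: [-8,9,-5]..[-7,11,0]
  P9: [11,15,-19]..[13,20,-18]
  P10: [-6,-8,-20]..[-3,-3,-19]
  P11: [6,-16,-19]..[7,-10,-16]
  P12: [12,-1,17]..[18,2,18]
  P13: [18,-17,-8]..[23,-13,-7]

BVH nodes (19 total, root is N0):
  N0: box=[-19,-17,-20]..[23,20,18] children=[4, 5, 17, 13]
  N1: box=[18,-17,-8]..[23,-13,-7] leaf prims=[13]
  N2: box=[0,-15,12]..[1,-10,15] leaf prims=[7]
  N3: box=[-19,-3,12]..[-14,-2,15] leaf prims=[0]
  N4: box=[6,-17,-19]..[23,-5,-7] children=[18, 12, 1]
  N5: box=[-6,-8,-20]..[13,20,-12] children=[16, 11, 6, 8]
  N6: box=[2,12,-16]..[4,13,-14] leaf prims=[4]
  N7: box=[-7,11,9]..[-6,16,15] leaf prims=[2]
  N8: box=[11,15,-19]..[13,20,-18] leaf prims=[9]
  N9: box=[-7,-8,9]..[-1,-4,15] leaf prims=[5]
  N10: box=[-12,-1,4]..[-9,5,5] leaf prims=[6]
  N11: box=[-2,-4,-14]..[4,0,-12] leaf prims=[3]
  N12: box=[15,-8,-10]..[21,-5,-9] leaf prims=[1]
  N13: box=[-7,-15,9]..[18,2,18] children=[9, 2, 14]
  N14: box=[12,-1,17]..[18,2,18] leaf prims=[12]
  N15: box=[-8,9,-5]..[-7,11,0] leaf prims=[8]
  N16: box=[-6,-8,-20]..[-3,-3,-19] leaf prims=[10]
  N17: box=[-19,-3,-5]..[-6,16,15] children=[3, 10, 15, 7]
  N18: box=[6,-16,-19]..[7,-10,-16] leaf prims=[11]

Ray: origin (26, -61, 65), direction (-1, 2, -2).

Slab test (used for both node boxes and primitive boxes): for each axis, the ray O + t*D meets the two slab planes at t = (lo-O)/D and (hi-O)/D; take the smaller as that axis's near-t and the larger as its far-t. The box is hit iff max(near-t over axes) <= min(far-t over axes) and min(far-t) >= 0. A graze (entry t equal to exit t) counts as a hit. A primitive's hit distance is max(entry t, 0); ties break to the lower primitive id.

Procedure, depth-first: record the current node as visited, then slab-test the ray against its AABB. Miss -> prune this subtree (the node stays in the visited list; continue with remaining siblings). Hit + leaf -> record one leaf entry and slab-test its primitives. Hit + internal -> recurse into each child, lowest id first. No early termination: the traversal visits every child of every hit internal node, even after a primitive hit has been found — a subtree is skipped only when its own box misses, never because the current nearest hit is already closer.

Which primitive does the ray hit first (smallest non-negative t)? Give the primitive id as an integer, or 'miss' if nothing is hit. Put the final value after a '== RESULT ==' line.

Walk:
N0 x:[3,45] y:[22,81/2] z:[47/2,85/2] -> hit [47/2,81/2], descend [4, 5, 13, 17]
  N4 x:[3,20] y:[22,28] z:[36,42] -> miss, prune
  N5 x:[13,32] y:[53/2,81/2] z:[77/2,85/2] -> miss, prune
  N13 x:[8,33] y:[23,63/2] z:[47/2,28] -> hit [47/2,28], descend [2, 9, 14]
    N2 x:[25,26] y:[23,51/2] z:[25,53/2] -> hit [25,51/2] leaf, test {P7@t=25}
    N9 x:[27,33] y:[53/2,57/2] z:[25,28] -> hit [27,28] leaf, test {P5@t=27}
    N14 x:[8,14] y:[30,63/2] z:[47/2,24] -> miss, prune
  N17 x:[32,45] y:[29,77/2] z:[25,35] -> hit [32,35], descend [3, 7, 10, 15]
    N3 x:[40,45] y:[29,59/2] z:[25,53/2] -> miss, prune
    N7 x:[32,33] y:[36,77/2] z:[25,28] -> miss, prune
    N10 x:[35,38] y:[30,33] z:[30,61/2] -> miss, prune
    N15 x:[33,34] y:[35,36] z:[65/2,35] -> miss, prune

12 AABB tests over nodes [0, 4, 5, 13, 2, 9, 14, 17, 3, 7, 10, 15]; 2 leaves entered; closest P7.

== RESULT ==
7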